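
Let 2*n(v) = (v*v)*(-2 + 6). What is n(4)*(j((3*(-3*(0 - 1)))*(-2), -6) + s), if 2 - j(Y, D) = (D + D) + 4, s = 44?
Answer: 1728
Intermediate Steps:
j(Y, D) = -2 - 2*D (j(Y, D) = 2 - ((D + D) + 4) = 2 - (2*D + 4) = 2 - (4 + 2*D) = 2 + (-4 - 2*D) = -2 - 2*D)
n(v) = 2*v**2 (n(v) = ((v*v)*(-2 + 6))/2 = (v**2*4)/2 = (4*v**2)/2 = 2*v**2)
n(4)*(j((3*(-3*(0 - 1)))*(-2), -6) + s) = (2*4**2)*((-2 - 2*(-6)) + 44) = (2*16)*((-2 + 12) + 44) = 32*(10 + 44) = 32*54 = 1728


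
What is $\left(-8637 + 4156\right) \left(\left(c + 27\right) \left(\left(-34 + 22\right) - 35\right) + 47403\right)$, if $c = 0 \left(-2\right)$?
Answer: $-206726454$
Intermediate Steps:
$c = 0$
$\left(-8637 + 4156\right) \left(\left(c + 27\right) \left(\left(-34 + 22\right) - 35\right) + 47403\right) = \left(-8637 + 4156\right) \left(\left(0 + 27\right) \left(\left(-34 + 22\right) - 35\right) + 47403\right) = - 4481 \left(27 \left(-12 - 35\right) + 47403\right) = - 4481 \left(27 \left(-47\right) + 47403\right) = - 4481 \left(-1269 + 47403\right) = \left(-4481\right) 46134 = -206726454$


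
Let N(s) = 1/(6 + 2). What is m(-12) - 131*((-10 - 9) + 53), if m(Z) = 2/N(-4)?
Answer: -4438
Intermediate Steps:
N(s) = ⅛ (N(s) = 1/8 = ⅛)
m(Z) = 16 (m(Z) = 2/(⅛) = 2*8 = 16)
m(-12) - 131*((-10 - 9) + 53) = 16 - 131*((-10 - 9) + 53) = 16 - 131*(-19 + 53) = 16 - 131*34 = 16 - 4454 = -4438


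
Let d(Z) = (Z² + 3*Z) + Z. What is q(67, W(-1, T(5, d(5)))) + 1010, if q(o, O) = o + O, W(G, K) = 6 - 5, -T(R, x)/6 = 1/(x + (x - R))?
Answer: 1078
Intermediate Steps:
d(Z) = Z² + 4*Z
T(R, x) = -6/(-R + 2*x) (T(R, x) = -6/(x + (x - R)) = -6/(-R + 2*x))
W(G, K) = 1
q(o, O) = O + o
q(67, W(-1, T(5, d(5)))) + 1010 = (1 + 67) + 1010 = 68 + 1010 = 1078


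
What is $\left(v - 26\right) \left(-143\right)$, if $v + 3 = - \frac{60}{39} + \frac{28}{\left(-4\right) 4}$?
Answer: $\frac{18469}{4} \approx 4617.3$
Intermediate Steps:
$v = - \frac{327}{52}$ ($v = -3 + \left(- \frac{60}{39} + \frac{28}{\left(-4\right) 4}\right) = -3 + \left(\left(-60\right) \frac{1}{39} + \frac{28}{-16}\right) = -3 + \left(- \frac{20}{13} + 28 \left(- \frac{1}{16}\right)\right) = -3 - \frac{171}{52} = - \frac{327}{52} \approx -6.2885$)
$\left(v - 26\right) \left(-143\right) = \left(- \frac{327}{52} - 26\right) \left(-143\right) = \left(- \frac{1679}{52}\right) \left(-143\right) = \frac{18469}{4}$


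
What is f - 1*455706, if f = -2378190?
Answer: -2833896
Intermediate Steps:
f - 1*455706 = -2378190 - 1*455706 = -2378190 - 455706 = -2833896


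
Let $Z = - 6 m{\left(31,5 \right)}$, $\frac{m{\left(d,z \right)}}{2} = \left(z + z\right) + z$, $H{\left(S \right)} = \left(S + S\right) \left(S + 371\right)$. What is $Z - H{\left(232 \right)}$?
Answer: $-279972$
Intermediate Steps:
$H{\left(S \right)} = 2 S \left(371 + S\right)$
$m{\left(d,z \right)} = 6 z$ ($m{\left(d,z \right)} = 2 \left(\left(z + z\right) + z\right) = 2 \left(2 z + z\right) = 2 \cdot 3 z = 6 z$)
$Z = -180$ ($Z = - 6 \cdot 6 \cdot 5 = \left(-6\right) 30 = -180$)
$Z - H{\left(232 \right)} = -180 - 2 \cdot 232 \left(371 + 232\right) = -180 - 2 \cdot 232 \cdot 603 = -180 - 279792 = -279972$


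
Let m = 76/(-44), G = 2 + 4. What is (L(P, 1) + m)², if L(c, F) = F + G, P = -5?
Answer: 3364/121 ≈ 27.802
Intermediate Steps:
G = 6
L(c, F) = 6 + F (L(c, F) = F + 6 = 6 + F)
m = -19/11 (m = 76*(-1/44) = -19/11 ≈ -1.7273)
(L(P, 1) + m)² = ((6 + 1) - 19/11)² = (7 - 19/11)² = (58/11)² = 3364/121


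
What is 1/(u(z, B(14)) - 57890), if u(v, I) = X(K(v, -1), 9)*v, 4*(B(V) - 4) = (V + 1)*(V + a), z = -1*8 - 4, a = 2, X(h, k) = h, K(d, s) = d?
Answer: -1/57746 ≈ -1.7317e-5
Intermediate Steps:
z = -12 (z = -8 - 4 = -12)
B(V) = 4 + (1 + V)*(2 + V)/4 (B(V) = 4 + ((V + 1)*(V + 2))/4 = 4 + ((1 + V)*(2 + V))/4 = 4 + (1 + V)*(2 + V)/4)
u(v, I) = v² (u(v, I) = v*v = v²)
1/(u(z, B(14)) - 57890) = 1/((-12)² - 57890) = 1/(144 - 57890) = 1/(-57746) = -1/57746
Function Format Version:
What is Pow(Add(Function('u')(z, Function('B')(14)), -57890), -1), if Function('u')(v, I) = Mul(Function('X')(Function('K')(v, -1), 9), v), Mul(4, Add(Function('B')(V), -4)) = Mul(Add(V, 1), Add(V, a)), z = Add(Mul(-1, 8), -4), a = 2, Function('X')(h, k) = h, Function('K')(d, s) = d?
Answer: Rational(-1, 57746) ≈ -1.7317e-5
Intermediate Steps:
z = -12 (z = Add(-8, -4) = -12)
Function('B')(V) = Add(4, Mul(Rational(1, 4), Add(1, V), Add(2, V))) (Function('B')(V) = Add(4, Mul(Rational(1, 4), Mul(Add(V, 1), Add(V, 2)))) = Add(4, Mul(Rational(1, 4), Mul(Add(1, V), Add(2, V)))) = Add(4, Mul(Rational(1, 4), Add(1, V), Add(2, V))))
Function('u')(v, I) = Pow(v, 2) (Function('u')(v, I) = Mul(v, v) = Pow(v, 2))
Pow(Add(Function('u')(z, Function('B')(14)), -57890), -1) = Pow(Add(Pow(-12, 2), -57890), -1) = Pow(Add(144, -57890), -1) = Pow(-57746, -1) = Rational(-1, 57746)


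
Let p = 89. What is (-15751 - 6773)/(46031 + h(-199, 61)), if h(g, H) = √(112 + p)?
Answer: -259200561/529713190 + 5631*√201/529713190 ≈ -0.48917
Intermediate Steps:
h(g, H) = √201 (h(g, H) = √(112 + 89) = √201)
(-15751 - 6773)/(46031 + h(-199, 61)) = (-15751 - 6773)/(46031 + √201) = -22524/(46031 + √201)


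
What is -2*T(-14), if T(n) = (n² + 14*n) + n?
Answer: 28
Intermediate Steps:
T(n) = n² + 15*n
-2*T(-14) = -(-28)*(15 - 14) = -(-28) = -2*(-14) = 28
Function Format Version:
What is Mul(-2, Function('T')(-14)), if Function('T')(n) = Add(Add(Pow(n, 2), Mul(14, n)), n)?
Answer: 28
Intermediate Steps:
Function('T')(n) = Add(Pow(n, 2), Mul(15, n))
Mul(-2, Function('T')(-14)) = Mul(-2, Mul(-14, Add(15, -14))) = Mul(-2, Mul(-14, 1)) = Mul(-2, -14) = 28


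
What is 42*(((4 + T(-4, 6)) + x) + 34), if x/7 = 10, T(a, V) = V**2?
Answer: 6048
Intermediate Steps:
x = 70 (x = 7*10 = 70)
42*(((4 + T(-4, 6)) + x) + 34) = 42*(((4 + 6**2) + 70) + 34) = 42*(((4 + 36) + 70) + 34) = 42*((40 + 70) + 34) = 42*(110 + 34) = 42*144 = 6048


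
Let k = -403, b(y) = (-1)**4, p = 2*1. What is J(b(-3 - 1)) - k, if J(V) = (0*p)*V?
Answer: 403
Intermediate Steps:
p = 2
b(y) = 1
J(V) = 0 (J(V) = (0*2)*V = 0*V = 0)
J(b(-3 - 1)) - k = 0 - 1*(-403) = 0 + 403 = 403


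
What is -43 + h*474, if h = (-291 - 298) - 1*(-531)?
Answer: -27535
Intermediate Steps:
h = -58 (h = -589 + 531 = -58)
-43 + h*474 = -43 - 58*474 = -43 - 27492 = -27535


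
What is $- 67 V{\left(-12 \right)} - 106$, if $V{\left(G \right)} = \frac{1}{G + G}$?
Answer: $- \frac{2477}{24} \approx -103.21$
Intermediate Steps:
$V{\left(G \right)} = \frac{1}{2 G}$
$- 67 V{\left(-12 \right)} - 106 = - 67 \frac{1}{2 \left(-12\right)} - 106 = - 67 \cdot \frac{1}{2} \left(- \frac{1}{12}\right) - 106 = \left(-67\right) \left(- \frac{1}{24}\right) - 106 = \frac{67}{24} - 106 = - \frac{2477}{24}$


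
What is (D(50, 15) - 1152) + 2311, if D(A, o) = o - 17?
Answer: 1157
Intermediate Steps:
D(A, o) = -17 + o
(D(50, 15) - 1152) + 2311 = ((-17 + 15) - 1152) + 2311 = (-2 - 1152) + 2311 = -1154 + 2311 = 1157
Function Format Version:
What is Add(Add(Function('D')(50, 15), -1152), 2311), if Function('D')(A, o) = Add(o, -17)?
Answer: 1157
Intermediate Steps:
Function('D')(A, o) = Add(-17, o)
Add(Add(Function('D')(50, 15), -1152), 2311) = Add(Add(Add(-17, 15), -1152), 2311) = Add(Add(-2, -1152), 2311) = Add(-1154, 2311) = 1157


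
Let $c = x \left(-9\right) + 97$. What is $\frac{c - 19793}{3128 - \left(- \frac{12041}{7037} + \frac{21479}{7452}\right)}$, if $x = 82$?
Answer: $- \frac{1071553320216}{163970038481} \approx -6.5351$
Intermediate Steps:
$c = -641$ ($c = 82 \left(-9\right) + 97 = -738 + 97 = -641$)
$\frac{c - 19793}{3128 - \left(- \frac{12041}{7037} + \frac{21479}{7452}\right)} = \frac{-641 - 19793}{3128 - \left(- \frac{12041}{7037} + \frac{21479}{7452}\right)} = - \frac{20434}{3128 - \frac{61418191}{52439724}} = - \frac{20434}{\frac{163970038481}{52439724}} = \left(-20434\right) \frac{52439724}{163970038481} = - \frac{1071553320216}{163970038481}$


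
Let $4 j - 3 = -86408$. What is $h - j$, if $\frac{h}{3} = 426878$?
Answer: $\frac{5208941}{4} \approx 1.3022 \cdot 10^{6}$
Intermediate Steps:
$j = - \frac{86405}{4}$ ($j = \frac{3}{4} + \frac{1}{4} \left(-86408\right) = \frac{3}{4} - 21602 = - \frac{86405}{4} \approx -21601.0$)
$h = 1280634$ ($h = 3 \cdot 426878 = 1280634$)
$h - j = 1280634 - - \frac{86405}{4} = 1280634 + \frac{86405}{4} = \frac{5208941}{4}$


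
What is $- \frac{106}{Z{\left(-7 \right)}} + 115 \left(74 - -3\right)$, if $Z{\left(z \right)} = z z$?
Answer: $\frac{433789}{49} \approx 8852.8$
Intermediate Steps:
$Z{\left(z \right)} = z^{2}$
$- \frac{106}{Z{\left(-7 \right)}} + 115 \left(74 - -3\right) = - \frac{106}{\left(-7\right)^{2}} + 115 \left(74 - -3\right) = - \frac{106}{49} + 115 \left(74 + 3\right) = \left(-106\right) \frac{1}{49} + 115 \cdot 77 = - \frac{106}{49} + 8855 = \frac{433789}{49}$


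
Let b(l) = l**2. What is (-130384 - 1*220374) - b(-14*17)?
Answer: -407402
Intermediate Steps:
(-130384 - 1*220374) - b(-14*17) = (-130384 - 1*220374) - (-14*17)**2 = (-130384 - 220374) - 1*(-238)**2 = -350758 - 1*56644 = -350758 - 56644 = -407402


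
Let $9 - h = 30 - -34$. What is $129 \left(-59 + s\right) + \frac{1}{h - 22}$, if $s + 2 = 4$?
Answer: $- \frac{566182}{77} \approx -7353.0$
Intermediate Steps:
$s = 2$ ($s = -2 + 4 = 2$)
$h = -55$ ($h = 9 - \left(30 - -34\right) = 9 - \left(30 + 34\right) = 9 - 64 = -55$)
$129 \left(-59 + s\right) + \frac{1}{h - 22} = 129 \left(-59 + 2\right) + \frac{1}{-55 - 22} = 129 \left(-57\right) + \frac{1}{-77} = -7353 - \frac{1}{77} = - \frac{566182}{77}$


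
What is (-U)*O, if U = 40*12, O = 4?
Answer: -1920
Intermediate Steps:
U = 480
(-U)*O = -1*480*4 = -480*4 = -1920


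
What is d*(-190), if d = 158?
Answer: -30020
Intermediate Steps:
d*(-190) = 158*(-190) = -30020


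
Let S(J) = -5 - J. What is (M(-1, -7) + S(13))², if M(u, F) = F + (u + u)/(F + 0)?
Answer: 29929/49 ≈ 610.80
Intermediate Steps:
M(u, F) = F + 2*u/F (M(u, F) = F + (2*u)/F = F + 2*u/F)
(M(-1, -7) + S(13))² = ((-7 + 2*(-1)/(-7)) + (-5 - 1*13))² = ((-7 + 2*(-1)*(-⅐)) + (-5 - 13))² = ((-7 + 2/7) - 18)² = (-47/7 - 18)² = (-173/7)² = 29929/49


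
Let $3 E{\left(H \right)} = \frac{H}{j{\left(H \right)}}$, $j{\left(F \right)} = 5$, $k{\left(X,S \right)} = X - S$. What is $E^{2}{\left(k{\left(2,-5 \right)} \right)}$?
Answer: $\frac{49}{225} \approx 0.21778$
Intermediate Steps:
$E{\left(H \right)} = \frac{H}{15}$ ($E{\left(H \right)} = \frac{H \frac{1}{5}}{3} = \frac{\frac{1}{5} H}{3} = \frac{H}{15}$)
$E^{2}{\left(k{\left(2,-5 \right)} \right)} = \left(\frac{2 - -5}{15}\right)^{2} = \left(\frac{2 + 5}{15}\right)^{2} = \left(\frac{1}{15} \cdot 7\right)^{2} = \left(\frac{7}{15}\right)^{2} = \frac{49}{225}$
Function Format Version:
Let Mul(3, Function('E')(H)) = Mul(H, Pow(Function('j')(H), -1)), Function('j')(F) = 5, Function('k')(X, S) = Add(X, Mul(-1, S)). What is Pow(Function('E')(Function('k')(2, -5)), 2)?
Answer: Rational(49, 225) ≈ 0.21778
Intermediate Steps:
Function('E')(H) = Mul(Rational(1, 15), H) (Function('E')(H) = Mul(Rational(1, 3), Mul(H, Pow(5, -1))) = Mul(Rational(1, 3), Mul(H, Rational(1, 5))) = Mul(Rational(1, 3), Mul(Rational(1, 5), H)) = Mul(Rational(1, 15), H))
Pow(Function('E')(Function('k')(2, -5)), 2) = Pow(Mul(Rational(1, 15), Add(2, Mul(-1, -5))), 2) = Pow(Mul(Rational(1, 15), Add(2, 5)), 2) = Pow(Mul(Rational(1, 15), 7), 2) = Pow(Rational(7, 15), 2) = Rational(49, 225)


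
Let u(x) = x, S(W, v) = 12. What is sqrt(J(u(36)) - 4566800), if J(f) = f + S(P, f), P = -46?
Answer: 4*I*sqrt(285422) ≈ 2137.0*I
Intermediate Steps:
J(f) = 12 + f (J(f) = f + 12 = 12 + f)
sqrt(J(u(36)) - 4566800) = sqrt((12 + 36) - 4566800) = sqrt(48 - 4566800) = sqrt(-4566752) = 4*I*sqrt(285422)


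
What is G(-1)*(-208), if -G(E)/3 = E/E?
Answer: 624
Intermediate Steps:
G(E) = -3 (G(E) = -3*E/E = -3*1 = -3)
G(-1)*(-208) = -3*(-208) = 624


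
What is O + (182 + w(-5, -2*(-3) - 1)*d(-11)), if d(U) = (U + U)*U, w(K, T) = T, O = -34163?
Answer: -32771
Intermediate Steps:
d(U) = 2*U**2 (d(U) = (2*U)*U = 2*U**2)
O + (182 + w(-5, -2*(-3) - 1)*d(-11)) = -34163 + (182 + (-2*(-3) - 1)*(2*(-11)**2)) = -34163 + (182 + (6 - 1)*(2*121)) = -34163 + (182 + 5*242) = -34163 + (182 + 1210) = -34163 + 1392 = -32771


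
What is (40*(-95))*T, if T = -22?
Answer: 83600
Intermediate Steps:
(40*(-95))*T = (40*(-95))*(-22) = -3800*(-22) = 83600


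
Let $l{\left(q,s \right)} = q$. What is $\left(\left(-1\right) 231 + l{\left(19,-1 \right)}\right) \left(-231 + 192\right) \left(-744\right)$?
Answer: $-6151392$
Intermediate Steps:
$\left(\left(-1\right) 231 + l{\left(19,-1 \right)}\right) \left(-231 + 192\right) \left(-744\right) = \left(\left(-1\right) 231 + 19\right) \left(-231 + 192\right) \left(-744\right) = \left(-231 + 19\right) \left(-39\right) \left(-744\right) = \left(-212\right) \left(-39\right) \left(-744\right) = 8268 \left(-744\right) = -6151392$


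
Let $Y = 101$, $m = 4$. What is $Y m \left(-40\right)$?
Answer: $-16160$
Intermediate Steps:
$Y m \left(-40\right) = 101 \cdot 4 \left(-40\right) = 404 \left(-40\right) = -16160$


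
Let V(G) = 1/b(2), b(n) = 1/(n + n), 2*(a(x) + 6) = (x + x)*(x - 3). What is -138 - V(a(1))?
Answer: -142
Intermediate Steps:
a(x) = -6 + x*(-3 + x) (a(x) = -6 + ((x + x)*(x - 3))/2 = -6 + ((2*x)*(-3 + x))/2 = -6 + (2*x*(-3 + x))/2 = -6 + x*(-3 + x))
b(n) = 1/(2*n)
V(G) = 4 (V(G) = 1/((1/2)/2) = 1/((1/2)*(1/2)) = 1/(1/4) = 4)
-138 - V(a(1)) = -138 - 1*4 = -138 - 4 = -142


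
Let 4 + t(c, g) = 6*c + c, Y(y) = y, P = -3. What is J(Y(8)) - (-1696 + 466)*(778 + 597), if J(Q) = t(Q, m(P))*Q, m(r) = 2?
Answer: 1691666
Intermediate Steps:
t(c, g) = -4 + 7*c (t(c, g) = -4 + (6*c + c) = -4 + 7*c)
J(Q) = Q*(-4 + 7*Q) (J(Q) = (-4 + 7*Q)*Q = Q*(-4 + 7*Q))
J(Y(8)) - (-1696 + 466)*(778 + 597) = 8*(-4 + 7*8) - (-1696 + 466)*(778 + 597) = 8*(-4 + 56) - (-1230)*1375 = 8*52 - 1*(-1691250) = 416 + 1691250 = 1691666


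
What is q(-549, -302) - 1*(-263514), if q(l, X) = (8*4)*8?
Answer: 263770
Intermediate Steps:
q(l, X) = 256 (q(l, X) = 32*8 = 256)
q(-549, -302) - 1*(-263514) = 256 - 1*(-263514) = 256 + 263514 = 263770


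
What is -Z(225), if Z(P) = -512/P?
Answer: 512/225 ≈ 2.2756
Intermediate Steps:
-Z(225) = -(-512)/225 = -1*(-512/225) = 512/225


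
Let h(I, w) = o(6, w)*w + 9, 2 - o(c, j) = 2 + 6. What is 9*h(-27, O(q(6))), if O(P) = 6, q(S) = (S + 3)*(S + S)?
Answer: -243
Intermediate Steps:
o(c, j) = -6 (o(c, j) = 2 - (2 + 6) = 2 - 1*8 = 2 - 8 = -6)
q(S) = 2*S*(3 + S) (q(S) = (3 + S)*(2*S) = 2*S*(3 + S))
h(I, w) = 9 - 6*w (h(I, w) = -6*w + 9 = 9 - 6*w)
9*h(-27, O(q(6))) = 9*(9 - 6*6) = 9*(9 - 36) = 9*(-27) = -243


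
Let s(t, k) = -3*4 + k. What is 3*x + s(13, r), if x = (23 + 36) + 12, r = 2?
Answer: 203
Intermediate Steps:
s(t, k) = -12 + k
x = 71 (x = 59 + 12 = 71)
3*x + s(13, r) = 3*71 + (-12 + 2) = 213 - 10 = 203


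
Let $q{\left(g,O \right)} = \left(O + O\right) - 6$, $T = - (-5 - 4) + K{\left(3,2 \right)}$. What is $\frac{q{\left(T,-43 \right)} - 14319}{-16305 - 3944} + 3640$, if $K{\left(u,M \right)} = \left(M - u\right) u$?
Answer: $\frac{73720771}{20249} \approx 3640.7$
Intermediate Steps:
$K{\left(u,M \right)} = u \left(M - u\right)$
$T = 6$ ($T = - (-5 - 4) + 3 \left(2 - 3\right) = \left(-1\right) \left(-9\right) + 3 \left(2 - 3\right) = 9 + 3 \left(-1\right) = 9 - 3 = 6$)
$q{\left(g,O \right)} = -6 + 2 O$ ($q{\left(g,O \right)} = 2 O - 6 = -6 + 2 O$)
$\frac{q{\left(T,-43 \right)} - 14319}{-16305 - 3944} + 3640 = \frac{\left(-6 + 2 \left(-43\right)\right) - 14319}{-16305 - 3944} + 3640 = \frac{\left(-6 - 86\right) - 14319}{-20249} + 3640 = \left(-92 - 14319\right) \left(- \frac{1}{20249}\right) + 3640 = \left(-14411\right) \left(- \frac{1}{20249}\right) + 3640 = \frac{14411}{20249} + 3640 = \frac{73720771}{20249}$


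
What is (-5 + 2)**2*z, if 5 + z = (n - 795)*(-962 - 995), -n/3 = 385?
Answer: 34345305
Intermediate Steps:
n = -1155 (n = -3*385 = -1155)
z = 3816145 (z = -5 + (-1155 - 795)*(-962 - 995) = -5 - 1950*(-1957) = -5 + 3816150 = 3816145)
(-5 + 2)**2*z = (-5 + 2)**2*3816145 = (-3)**2*3816145 = 9*3816145 = 34345305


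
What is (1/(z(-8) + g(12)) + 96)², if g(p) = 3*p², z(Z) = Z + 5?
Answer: 1696204225/184041 ≈ 9216.5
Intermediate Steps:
z(Z) = 5 + Z
(1/(z(-8) + g(12)) + 96)² = (1/((5 - 8) + 3*12²) + 96)² = (1/(-3 + 3*144) + 96)² = (1/(-3 + 432) + 96)² = (1/429 + 96)² = (41185/429)² = 1696204225/184041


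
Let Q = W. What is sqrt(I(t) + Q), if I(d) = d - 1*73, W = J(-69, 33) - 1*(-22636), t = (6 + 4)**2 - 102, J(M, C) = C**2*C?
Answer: sqrt(58498) ≈ 241.86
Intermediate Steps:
J(M, C) = C**3
t = -2 (t = 10**2 - 102 = 100 - 102 = -2)
W = 58573 (W = 33**3 - 1*(-22636) = 35937 + 22636 = 58573)
I(d) = -73 + d (I(d) = d - 73 = -73 + d)
Q = 58573
sqrt(I(t) + Q) = sqrt((-73 - 2) + 58573) = sqrt(-75 + 58573) = sqrt(58498)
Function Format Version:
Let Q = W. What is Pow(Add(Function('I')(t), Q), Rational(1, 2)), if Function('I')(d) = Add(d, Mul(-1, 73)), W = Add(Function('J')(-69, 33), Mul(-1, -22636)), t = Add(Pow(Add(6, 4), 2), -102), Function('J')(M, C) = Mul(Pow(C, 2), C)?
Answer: Pow(58498, Rational(1, 2)) ≈ 241.86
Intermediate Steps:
Function('J')(M, C) = Pow(C, 3)
t = -2 (t = Add(Pow(10, 2), -102) = Add(100, -102) = -2)
W = 58573 (W = Add(Pow(33, 3), Mul(-1, -22636)) = Add(35937, 22636) = 58573)
Function('I')(d) = Add(-73, d) (Function('I')(d) = Add(d, -73) = Add(-73, d))
Q = 58573
Pow(Add(Function('I')(t), Q), Rational(1, 2)) = Pow(Add(Add(-73, -2), 58573), Rational(1, 2)) = Pow(Add(-75, 58573), Rational(1, 2)) = Pow(58498, Rational(1, 2))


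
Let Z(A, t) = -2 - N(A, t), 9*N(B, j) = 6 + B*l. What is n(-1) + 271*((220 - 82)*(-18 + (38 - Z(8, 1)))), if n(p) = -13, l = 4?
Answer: 2941937/3 ≈ 9.8065e+5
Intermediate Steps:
N(B, j) = ⅔ + 4*B/9 (N(B, j) = (6 + B*4)/9 = (6 + 4*B)/9 = ⅔ + 4*B/9)
Z(A, t) = -8/3 - 4*A/9 (Z(A, t) = -2 - (⅔ + 4*A/9) = -2 + (-⅔ - 4*A/9) = -8/3 - 4*A/9)
n(-1) + 271*((220 - 82)*(-18 + (38 - Z(8, 1)))) = -13 + 271*((220 - 82)*(-18 + (38 - (-8/3 - 4/9*8)))) = -13 + 271*(138*(-18 + (38 - (-8/3 - 32/9)))) = -13 + 271*(138*(-18 + (38 - 1*(-56/9)))) = -13 + 271*(138*(-18 + (38 + 56/9))) = -13 + 271*(138*(-18 + 398/9)) = -13 + 271*(138*(236/9)) = -13 + 271*(10856/3) = -13 + 2941976/3 = 2941937/3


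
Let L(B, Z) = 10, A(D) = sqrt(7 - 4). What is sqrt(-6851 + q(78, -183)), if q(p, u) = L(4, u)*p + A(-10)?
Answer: sqrt(-6071 + sqrt(3)) ≈ 77.906*I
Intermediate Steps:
A(D) = sqrt(3)
q(p, u) = sqrt(3) + 10*p (q(p, u) = 10*p + sqrt(3) = sqrt(3) + 10*p)
sqrt(-6851 + q(78, -183)) = sqrt(-6851 + (sqrt(3) + 10*78)) = sqrt(-6851 + (sqrt(3) + 780)) = sqrt(-6851 + (780 + sqrt(3))) = sqrt(-6071 + sqrt(3))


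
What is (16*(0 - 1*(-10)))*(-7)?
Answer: -1120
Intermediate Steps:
(16*(0 - 1*(-10)))*(-7) = (16*(0 + 10))*(-7) = (16*10)*(-7) = 160*(-7) = -1120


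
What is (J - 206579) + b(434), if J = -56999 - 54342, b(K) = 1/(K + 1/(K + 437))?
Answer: -120178527929/378015 ≈ -3.1792e+5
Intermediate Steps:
b(K) = 1/(K + 1/(437 + K))
J = -111341
(J - 206579) + b(434) = (-111341 - 206579) + (437 + 434)/(1 + 434**2 + 437*434) = -317920 + 871/(1 + 188356 + 189658) = -317920 + 871/378015 = -120178527929/378015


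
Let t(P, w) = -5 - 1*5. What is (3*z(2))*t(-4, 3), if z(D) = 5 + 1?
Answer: -180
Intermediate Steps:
t(P, w) = -10 (t(P, w) = -5 - 5 = -10)
z(D) = 6
(3*z(2))*t(-4, 3) = (3*6)*(-10) = 18*(-10) = -180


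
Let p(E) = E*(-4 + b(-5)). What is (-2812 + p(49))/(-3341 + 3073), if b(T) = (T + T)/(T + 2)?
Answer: 4267/402 ≈ 10.614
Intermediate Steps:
b(T) = 2*T/(2 + T) (b(T) = (2*T)/(2 + T) = 2*T/(2 + T))
p(E) = -2*E/3 (p(E) = E*(-4 + 2*(-5)/(2 - 5)) = E*(-4 + 2*(-5)/(-3)) = E*(-4 + 2*(-5)*(-1/3)) = E*(-4 + 10/3) = E*(-2/3) = -2*E/3)
(-2812 + p(49))/(-3341 + 3073) = (-2812 - 2/3*49)/(-3341 + 3073) = (-2812 - 98/3)/(-268) = -8534/3*(-1/268) = 4267/402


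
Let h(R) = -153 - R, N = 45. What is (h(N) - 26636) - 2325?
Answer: -29159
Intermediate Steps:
(h(N) - 26636) - 2325 = ((-153 - 1*45) - 26636) - 2325 = ((-153 - 45) - 26636) - 2325 = (-198 - 26636) - 2325 = -26834 - 2325 = -29159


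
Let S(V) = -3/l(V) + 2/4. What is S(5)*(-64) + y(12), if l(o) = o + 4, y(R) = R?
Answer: 4/3 ≈ 1.3333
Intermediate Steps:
l(o) = 4 + o
S(V) = ½ - 3/(4 + V) (S(V) = -3/(4 + V) + 2/4 = -3/(4 + V) + 2*(¼) = -3/(4 + V) + ½ = ½ - 3/(4 + V))
S(5)*(-64) + y(12) = ((-2 + 5)/(2*(4 + 5)))*(-64) + 12 = ((½)*3/9)*(-64) + 12 = ((½)*(⅑)*3)*(-64) + 12 = (⅙)*(-64) + 12 = -32/3 + 12 = 4/3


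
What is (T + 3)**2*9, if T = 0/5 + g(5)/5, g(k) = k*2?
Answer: 225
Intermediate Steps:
g(k) = 2*k
T = 2 (T = 0/5 + (2*5)/5 = 0*(1/5) + 10*(1/5) = 0 + 2 = 2)
(T + 3)**2*9 = (2 + 3)**2*9 = 5**2*9 = 25*9 = 225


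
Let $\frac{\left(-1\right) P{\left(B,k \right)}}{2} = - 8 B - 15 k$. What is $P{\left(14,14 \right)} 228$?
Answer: $146832$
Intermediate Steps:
$P{\left(B,k \right)} = 16 B + 30 k$ ($P{\left(B,k \right)} = - 2 \left(- 8 B - 15 k\right) = - 2 \left(- 15 k - 8 B\right) = 16 B + 30 k$)
$P{\left(14,14 \right)} 228 = \left(16 \cdot 14 + 30 \cdot 14\right) 228 = \left(224 + 420\right) 228 = 644 \cdot 228 = 146832$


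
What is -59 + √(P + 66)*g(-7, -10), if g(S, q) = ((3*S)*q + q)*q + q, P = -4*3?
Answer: -59 - 6030*√6 ≈ -14829.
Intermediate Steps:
P = -12
g(S, q) = q + q*(q + 3*S*q) (g(S, q) = (3*S*q + q)*q + q = (q + 3*S*q)*q + q = q*(q + 3*S*q) + q = q + q*(q + 3*S*q))
-59 + √(P + 66)*g(-7, -10) = -59 + √(-12 + 66)*(-10*(1 - 10 + 3*(-7)*(-10))) = -59 + √54*(-10*(1 - 10 + 210)) = -59 + (3*√6)*(-10*201) = -59 + (3*√6)*(-2010) = -59 - 6030*√6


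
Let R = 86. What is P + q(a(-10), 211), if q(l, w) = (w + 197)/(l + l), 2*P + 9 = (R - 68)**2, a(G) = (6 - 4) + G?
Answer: 132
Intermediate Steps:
a(G) = 2 + G
P = 315/2 (P = -9/2 + (86 - 68)**2/2 = -9/2 + (1/2)*18**2 = -9/2 + (1/2)*324 = -9/2 + 162 = 315/2 ≈ 157.50)
q(l, w) = (197 + w)/(2*l) (q(l, w) = (197 + w)/((2*l)) = (197 + w)*(1/(2*l)) = (197 + w)/(2*l))
P + q(a(-10), 211) = 315/2 + (197 + 211)/(2*(2 - 10)) = 315/2 + (1/2)*408/(-8) = 315/2 + (1/2)*(-1/8)*408 = 315/2 - 51/2 = 132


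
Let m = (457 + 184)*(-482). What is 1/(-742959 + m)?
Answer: -1/1051921 ≈ -9.5064e-7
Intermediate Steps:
m = -308962 (m = 641*(-482) = -308962)
1/(-742959 + m) = 1/(-742959 - 308962) = 1/(-1051921) = -1/1051921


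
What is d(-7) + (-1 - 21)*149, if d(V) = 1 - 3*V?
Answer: -3256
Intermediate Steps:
d(-7) + (-1 - 21)*149 = (1 - 3*(-7)) + (-1 - 21)*149 = (1 + 21) - 22*149 = 22 - 3278 = -3256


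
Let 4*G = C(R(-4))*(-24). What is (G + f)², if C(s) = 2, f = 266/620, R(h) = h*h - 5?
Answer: 12866569/96100 ≈ 133.89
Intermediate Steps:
R(h) = -5 + h² (R(h) = h² - 5 = -5 + h²)
f = 133/310 (f = 266*(1/620) = 133/310 ≈ 0.42903)
G = -12 (G = (2*(-24))/4 = (¼)*(-48) = -12)
(G + f)² = (-12 + 133/310)² = (-3587/310)² = 12866569/96100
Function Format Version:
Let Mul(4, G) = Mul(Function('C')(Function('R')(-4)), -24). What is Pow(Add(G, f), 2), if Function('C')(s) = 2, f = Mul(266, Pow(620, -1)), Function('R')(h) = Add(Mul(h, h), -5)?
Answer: Rational(12866569, 96100) ≈ 133.89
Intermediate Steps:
Function('R')(h) = Add(-5, Pow(h, 2)) (Function('R')(h) = Add(Pow(h, 2), -5) = Add(-5, Pow(h, 2)))
f = Rational(133, 310) (f = Mul(266, Rational(1, 620)) = Rational(133, 310) ≈ 0.42903)
G = -12 (G = Mul(Rational(1, 4), Mul(2, -24)) = Mul(Rational(1, 4), -48) = -12)
Pow(Add(G, f), 2) = Pow(Add(-12, Rational(133, 310)), 2) = Pow(Rational(-3587, 310), 2) = Rational(12866569, 96100)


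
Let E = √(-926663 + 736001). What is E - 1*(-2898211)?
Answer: 2898211 + I*√190662 ≈ 2.8982e+6 + 436.65*I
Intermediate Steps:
E = I*√190662 (E = √(-190662) = I*√190662 ≈ 436.65*I)
E - 1*(-2898211) = I*√190662 - 1*(-2898211) = I*√190662 + 2898211 = 2898211 + I*√190662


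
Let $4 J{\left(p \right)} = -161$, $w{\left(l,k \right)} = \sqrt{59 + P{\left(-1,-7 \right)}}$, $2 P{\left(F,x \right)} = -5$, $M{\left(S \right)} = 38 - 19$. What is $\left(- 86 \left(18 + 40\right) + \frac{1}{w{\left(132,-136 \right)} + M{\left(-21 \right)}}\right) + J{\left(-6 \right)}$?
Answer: $- \frac{12248665}{2436} - \frac{\sqrt{226}}{609} \approx -5028.2$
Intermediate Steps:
$M{\left(S \right)} = 19$ ($M{\left(S \right)} = 38 - 19 = 19$)
$P{\left(F,x \right)} = - \frac{5}{2}$ ($P{\left(F,x \right)} = \frac{1}{2} \left(-5\right) = - \frac{5}{2}$)
$w{\left(l,k \right)} = \frac{\sqrt{226}}{2}$ ($w{\left(l,k \right)} = \sqrt{59 - \frac{5}{2}} = \sqrt{\frac{113}{2}} = \frac{\sqrt{226}}{2}$)
$J{\left(p \right)} = - \frac{161}{4}$ ($J{\left(p \right)} = \frac{1}{4} \left(-161\right) = - \frac{161}{4}$)
$\left(- 86 \left(18 + 40\right) + \frac{1}{w{\left(132,-136 \right)} + M{\left(-21 \right)}}\right) + J{\left(-6 \right)} = \left(- 86 \left(18 + 40\right) + \frac{1}{\frac{\sqrt{226}}{2} + 19}\right) - \frac{161}{4} = \left(\left(-86\right) 58 + \frac{1}{19 + \frac{\sqrt{226}}{2}}\right) - \frac{161}{4} = \left(-4988 + \frac{1}{19 + \frac{\sqrt{226}}{2}}\right) - \frac{161}{4} = - \frac{20113}{4} + \frac{1}{19 + \frac{\sqrt{226}}{2}}$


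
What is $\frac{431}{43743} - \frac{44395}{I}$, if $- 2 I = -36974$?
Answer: $- \frac{276286084}{115525263} \approx -2.3916$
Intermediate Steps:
$I = 18487$ ($I = \left(- \frac{1}{2}\right) \left(-36974\right) = 18487$)
$\frac{431}{43743} - \frac{44395}{I} = \frac{431}{43743} - \frac{44395}{18487} = - \frac{276286084}{115525263}$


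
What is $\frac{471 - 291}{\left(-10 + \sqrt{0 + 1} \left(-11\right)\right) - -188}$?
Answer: $\frac{180}{167} \approx 1.0778$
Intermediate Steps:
$\frac{471 - 291}{\left(-10 + \sqrt{0 + 1} \left(-11\right)\right) - -188} = \frac{180}{\left(-10 + \sqrt{1} \left(-11\right)\right) + 188} = \frac{180}{\left(-10 + 1 \left(-11\right)\right) + 188} = \frac{180}{\left(-10 - 11\right) + 188} = \frac{180}{-21 + 188} = \frac{180}{167}$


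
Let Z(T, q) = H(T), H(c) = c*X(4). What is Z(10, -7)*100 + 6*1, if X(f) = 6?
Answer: 6006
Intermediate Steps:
H(c) = 6*c (H(c) = c*6 = 6*c)
Z(T, q) = 6*T
Z(10, -7)*100 + 6*1 = (6*10)*100 + 6*1 = 60*100 + 6 = 6000 + 6 = 6006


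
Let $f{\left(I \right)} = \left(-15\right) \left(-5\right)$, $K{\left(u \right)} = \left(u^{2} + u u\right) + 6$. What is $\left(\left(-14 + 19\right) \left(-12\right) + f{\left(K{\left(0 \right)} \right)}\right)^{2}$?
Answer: $225$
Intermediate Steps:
$K{\left(u \right)} = 6 + 2 u^{2}$ ($K{\left(u \right)} = \left(u^{2} + u^{2}\right) + 6 = 2 u^{2} + 6 = 6 + 2 u^{2}$)
$f{\left(I \right)} = 75$
$\left(\left(-14 + 19\right) \left(-12\right) + f{\left(K{\left(0 \right)} \right)}\right)^{2} = \left(\left(-14 + 19\right) \left(-12\right) + 75\right)^{2} = \left(5 \left(-12\right) + 75\right)^{2} = \left(-60 + 75\right)^{2} = 15^{2} = 225$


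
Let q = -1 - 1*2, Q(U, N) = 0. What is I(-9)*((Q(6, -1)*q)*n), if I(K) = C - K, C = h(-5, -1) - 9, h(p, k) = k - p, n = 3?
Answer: 0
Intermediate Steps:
q = -3 (q = -1 - 2 = -3)
C = -5 (C = (-1 - 1*(-5)) - 9 = (-1 + 5) - 9 = 4 - 9 = -5)
I(K) = -5 - K
I(-9)*((Q(6, -1)*q)*n) = (-5 - 1*(-9))*((0*(-3))*3) = (-5 + 9)*(0*3) = 4*0 = 0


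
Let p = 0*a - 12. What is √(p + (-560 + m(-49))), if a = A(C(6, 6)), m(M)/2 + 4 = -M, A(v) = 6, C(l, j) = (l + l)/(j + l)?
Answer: I*√482 ≈ 21.954*I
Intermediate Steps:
C(l, j) = 2*l/(j + l) (C(l, j) = (2*l)/(j + l) = 2*l/(j + l))
m(M) = -8 - 2*M (m(M) = -8 + 2*(-M) = -8 - 2*M)
a = 6
p = -12 (p = 0*6 - 12 = 0 - 12 = -12)
√(p + (-560 + m(-49))) = √(-12 + (-560 + (-8 - 2*(-49)))) = √(-12 + (-560 + (-8 + 98))) = √(-12 + (-560 + 90)) = √(-12 - 470) = √(-482) = I*√482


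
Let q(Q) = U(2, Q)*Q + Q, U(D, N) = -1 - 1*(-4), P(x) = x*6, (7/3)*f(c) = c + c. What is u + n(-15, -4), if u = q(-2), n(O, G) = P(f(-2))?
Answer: -128/7 ≈ -18.286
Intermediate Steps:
f(c) = 6*c/7 (f(c) = 3*(c + c)/7 = 3*(2*c)/7 = 6*c/7)
P(x) = 6*x
U(D, N) = 3 (U(D, N) = -1 + 4 = 3)
n(O, G) = -72/7 (n(O, G) = 6*((6/7)*(-2)) = 6*(-12/7) = -72/7)
q(Q) = 4*Q (q(Q) = 3*Q + Q = 4*Q)
u = -8 (u = 4*(-2) = -8)
u + n(-15, -4) = -8 - 72/7 = -128/7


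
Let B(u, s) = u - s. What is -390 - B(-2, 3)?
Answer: -385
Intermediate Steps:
-390 - B(-2, 3) = -390 - (-2 - 1*3) = -390 - (-2 - 3) = -390 - 1*(-5) = -390 + 5 = -385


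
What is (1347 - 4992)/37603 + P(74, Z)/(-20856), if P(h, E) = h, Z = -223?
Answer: -39401371/392124084 ≈ -0.10048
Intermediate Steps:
(1347 - 4992)/37603 + P(74, Z)/(-20856) = (1347 - 4992)/37603 + 74/(-20856) = -3645*1/37603 + 74*(-1/20856) = -3645/37603 - 37/10428 = -39401371/392124084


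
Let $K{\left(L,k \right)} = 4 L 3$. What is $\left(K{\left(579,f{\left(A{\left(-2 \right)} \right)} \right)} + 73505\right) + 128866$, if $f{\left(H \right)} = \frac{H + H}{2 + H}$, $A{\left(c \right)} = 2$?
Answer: $209319$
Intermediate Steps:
$f{\left(H \right)} = \frac{2 H}{2 + H}$
$K{\left(L,k \right)} = 12 L$
$\left(K{\left(579,f{\left(A{\left(-2 \right)} \right)} \right)} + 73505\right) + 128866 = \left(12 \cdot 579 + 73505\right) + 128866 = \left(6948 + 73505\right) + 128866 = 80453 + 128866 = 209319$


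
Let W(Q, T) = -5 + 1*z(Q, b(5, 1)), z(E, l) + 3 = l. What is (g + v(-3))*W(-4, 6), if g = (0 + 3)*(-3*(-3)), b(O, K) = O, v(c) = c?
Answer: -72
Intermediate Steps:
z(E, l) = -3 + l
W(Q, T) = -3 (W(Q, T) = -5 + 1*(-3 + 5) = -5 + 1*2 = -5 + 2 = -3)
g = 27 (g = 3*9 = 27)
(g + v(-3))*W(-4, 6) = (27 - 3)*(-3) = 24*(-3) = -72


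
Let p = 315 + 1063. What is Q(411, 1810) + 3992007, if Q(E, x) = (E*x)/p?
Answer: 2750864778/689 ≈ 3.9925e+6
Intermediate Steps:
p = 1378
Q(E, x) = E*x/1378 (Q(E, x) = (E*x)/1378 = (E*x)*(1/1378) = E*x/1378)
Q(411, 1810) + 3992007 = (1/1378)*411*1810 + 3992007 = 371955/689 + 3992007 = 2750864778/689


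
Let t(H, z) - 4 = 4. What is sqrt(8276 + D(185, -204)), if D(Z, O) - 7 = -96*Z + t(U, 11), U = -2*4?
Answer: I*sqrt(9469) ≈ 97.309*I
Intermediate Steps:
U = -8
t(H, z) = 8 (t(H, z) = 4 + 4 = 8)
D(Z, O) = 15 - 96*Z (D(Z, O) = 7 + (-96*Z + 8) = 7 + (8 - 96*Z) = 15 - 96*Z)
sqrt(8276 + D(185, -204)) = sqrt(8276 + (15 - 96*185)) = sqrt(8276 + (15 - 17760)) = sqrt(8276 - 17745) = sqrt(-9469) = I*sqrt(9469)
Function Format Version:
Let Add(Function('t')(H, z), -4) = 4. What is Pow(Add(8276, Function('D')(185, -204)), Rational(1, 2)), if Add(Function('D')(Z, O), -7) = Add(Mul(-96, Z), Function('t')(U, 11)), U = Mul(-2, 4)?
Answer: Mul(I, Pow(9469, Rational(1, 2))) ≈ Mul(97.309, I)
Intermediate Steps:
U = -8
Function('t')(H, z) = 8 (Function('t')(H, z) = Add(4, 4) = 8)
Function('D')(Z, O) = Add(15, Mul(-96, Z)) (Function('D')(Z, O) = Add(7, Add(Mul(-96, Z), 8)) = Add(7, Add(8, Mul(-96, Z))) = Add(15, Mul(-96, Z)))
Pow(Add(8276, Function('D')(185, -204)), Rational(1, 2)) = Pow(Add(8276, Add(15, Mul(-96, 185))), Rational(1, 2)) = Pow(Add(8276, Add(15, -17760)), Rational(1, 2)) = Pow(Add(8276, -17745), Rational(1, 2)) = Pow(-9469, Rational(1, 2)) = Mul(I, Pow(9469, Rational(1, 2)))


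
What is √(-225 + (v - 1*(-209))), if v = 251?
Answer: √235 ≈ 15.330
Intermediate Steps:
√(-225 + (v - 1*(-209))) = √(-225 + (251 - 1*(-209))) = √(-225 + (251 + 209)) = √(-225 + 460) = √235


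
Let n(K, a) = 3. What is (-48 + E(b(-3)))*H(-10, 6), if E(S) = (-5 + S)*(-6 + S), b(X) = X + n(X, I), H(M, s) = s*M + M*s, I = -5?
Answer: 2160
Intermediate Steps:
H(M, s) = 2*M*s (H(M, s) = M*s + M*s = 2*M*s)
b(X) = 3 + X (b(X) = X + 3 = 3 + X)
E(S) = (-6 + S)*(-5 + S)
(-48 + E(b(-3)))*H(-10, 6) = (-48 + (30 + (3 - 3)² - 11*(3 - 3)))*(2*(-10)*6) = (-48 + (30 + 0² - 11*0))*(-120) = (-48 + (30 + 0 + 0))*(-120) = (-48 + 30)*(-120) = -18*(-120) = 2160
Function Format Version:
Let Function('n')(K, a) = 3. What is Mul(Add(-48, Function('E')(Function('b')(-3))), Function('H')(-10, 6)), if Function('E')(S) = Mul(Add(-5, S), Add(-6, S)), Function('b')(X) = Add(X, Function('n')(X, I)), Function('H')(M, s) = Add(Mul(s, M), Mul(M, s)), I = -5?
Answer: 2160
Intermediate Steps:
Function('H')(M, s) = Mul(2, M, s) (Function('H')(M, s) = Add(Mul(M, s), Mul(M, s)) = Mul(2, M, s))
Function('b')(X) = Add(3, X) (Function('b')(X) = Add(X, 3) = Add(3, X))
Function('E')(S) = Mul(Add(-6, S), Add(-5, S))
Mul(Add(-48, Function('E')(Function('b')(-3))), Function('H')(-10, 6)) = Mul(Add(-48, Add(30, Pow(Add(3, -3), 2), Mul(-11, Add(3, -3)))), Mul(2, -10, 6)) = Mul(Add(-48, Add(30, Pow(0, 2), Mul(-11, 0))), -120) = Mul(Add(-48, Add(30, 0, 0)), -120) = Mul(Add(-48, 30), -120) = Mul(-18, -120) = 2160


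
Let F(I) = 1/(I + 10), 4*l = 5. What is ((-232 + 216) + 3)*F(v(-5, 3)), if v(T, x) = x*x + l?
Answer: -52/81 ≈ -0.64198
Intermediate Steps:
l = 5/4 (l = (1/4)*5 = 5/4 ≈ 1.2500)
v(T, x) = 5/4 + x**2 (v(T, x) = x*x + 5/4 = x**2 + 5/4 = 5/4 + x**2)
F(I) = 1/(10 + I)
((-232 + 216) + 3)*F(v(-5, 3)) = ((-232 + 216) + 3)/(10 + (5/4 + 3**2)) = (-16 + 3)/(10 + (5/4 + 9)) = -13/(10 + 41/4) = -13/81/4 = -13*4/81 = -52/81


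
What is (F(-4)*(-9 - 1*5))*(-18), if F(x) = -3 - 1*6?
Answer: -2268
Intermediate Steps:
F(x) = -9 (F(x) = -3 - 6 = -9)
(F(-4)*(-9 - 1*5))*(-18) = -9*(-9 - 1*5)*(-18) = -9*(-9 - 5)*(-18) = -9*(-14)*(-18) = 126*(-18) = -2268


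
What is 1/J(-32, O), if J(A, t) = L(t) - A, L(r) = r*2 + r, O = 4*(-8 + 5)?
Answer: -¼ ≈ -0.25000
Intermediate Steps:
O = -12 (O = 4*(-3) = -12)
L(r) = 3*r (L(r) = 2*r + r = 3*r)
J(A, t) = -A + 3*t (J(A, t) = 3*t - A = -A + 3*t)
1/J(-32, O) = 1/(-1*(-32) + 3*(-12)) = 1/(32 - 36) = 1/(-4) = -¼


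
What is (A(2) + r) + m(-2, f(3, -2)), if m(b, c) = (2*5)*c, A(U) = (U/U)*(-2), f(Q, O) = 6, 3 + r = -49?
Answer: 6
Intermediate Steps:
r = -52 (r = -3 - 49 = -52)
A(U) = -2 (A(U) = 1*(-2) = -2)
m(b, c) = 10*c
(A(2) + r) + m(-2, f(3, -2)) = (-2 - 52) + 10*6 = -54 + 60 = 6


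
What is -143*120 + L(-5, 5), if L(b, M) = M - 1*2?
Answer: -17157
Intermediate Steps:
L(b, M) = -2 + M (L(b, M) = M - 2 = -2 + M)
-143*120 + L(-5, 5) = -143*120 + (-2 + 5) = -17160 + 3 = -17157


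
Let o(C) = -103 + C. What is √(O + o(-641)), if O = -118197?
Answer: I*√118941 ≈ 344.88*I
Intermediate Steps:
√(O + o(-641)) = √(-118197 + (-103 - 641)) = √(-118197 - 744) = √(-118941) = I*√118941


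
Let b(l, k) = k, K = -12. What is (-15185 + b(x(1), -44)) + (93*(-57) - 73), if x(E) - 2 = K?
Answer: -20603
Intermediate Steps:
x(E) = -10 (x(E) = 2 - 12 = -10)
(-15185 + b(x(1), -44)) + (93*(-57) - 73) = (-15185 - 44) + (93*(-57) - 73) = -15229 + (-5301 - 73) = -15229 - 5374 = -20603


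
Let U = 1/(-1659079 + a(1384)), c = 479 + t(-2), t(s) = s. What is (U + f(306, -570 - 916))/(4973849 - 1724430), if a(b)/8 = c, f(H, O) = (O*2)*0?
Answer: -1/5378643042197 ≈ -1.8592e-13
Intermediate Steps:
f(H, O) = 0 (f(H, O) = (2*O)*0 = 0)
c = 477 (c = 479 - 2 = 477)
a(b) = 3816 (a(b) = 8*477 = 3816)
U = -1/1655263 (U = 1/(-1659079 + 3816) = 1/(-1655263) = -1/1655263 ≈ -6.0413e-7)
(U + f(306, -570 - 916))/(4973849 - 1724430) = (-1/1655263 + 0)/(4973849 - 1724430) = -1/1655263/3249419 = -1/1655263*1/3249419 = -1/5378643042197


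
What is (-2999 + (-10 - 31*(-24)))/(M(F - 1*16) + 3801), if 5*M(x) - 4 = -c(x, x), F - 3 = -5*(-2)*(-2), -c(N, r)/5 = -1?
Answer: -11325/19004 ≈ -0.59593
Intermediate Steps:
c(N, r) = 5 (c(N, r) = -5*(-1) = 5)
F = -17 (F = 3 - 5*(-2)*(-2) = 3 + 10*(-2) = 3 - 20 = -17)
M(x) = -⅕ (M(x) = ⅘ + (-1*5)/5 = ⅘ + (⅕)*(-5) = ⅘ - 1 = -⅕)
(-2999 + (-10 - 31*(-24)))/(M(F - 1*16) + 3801) = (-2999 + (-10 - 31*(-24)))/(-⅕ + 3801) = (-2999 + (-10 + 744))/(19004/5) = (-2999 + 734)*(5/19004) = -2265*5/19004 = -11325/19004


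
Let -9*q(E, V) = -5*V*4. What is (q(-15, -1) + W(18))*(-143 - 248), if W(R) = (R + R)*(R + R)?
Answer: -4552804/9 ≈ -5.0587e+5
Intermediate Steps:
q(E, V) = 20*V/9 (q(E, V) = -(-5*V)*4/9 = -(-20)*V/9 = 20*V/9)
W(R) = 4*R² (W(R) = (2*R)*(2*R) = 4*R²)
(q(-15, -1) + W(18))*(-143 - 248) = ((20/9)*(-1) + 4*18²)*(-143 - 248) = (-20/9 + 4*324)*(-391) = (-20/9 + 1296)*(-391) = (11644/9)*(-391) = -4552804/9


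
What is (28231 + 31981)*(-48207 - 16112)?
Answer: -3872775628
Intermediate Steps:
(28231 + 31981)*(-48207 - 16112) = 60212*(-64319) = -3872775628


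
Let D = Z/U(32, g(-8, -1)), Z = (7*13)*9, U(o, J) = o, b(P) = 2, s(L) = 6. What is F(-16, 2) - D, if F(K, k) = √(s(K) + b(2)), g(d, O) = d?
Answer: -819/32 + 2*√2 ≈ -22.765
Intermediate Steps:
Z = 819 (Z = 91*9 = 819)
F(K, k) = 2*√2 (F(K, k) = √(6 + 2) = √8 = 2*√2)
D = 819/32 ≈ 25.594
F(-16, 2) - D = 2*√2 - 1*819/32 = 2*√2 - 819/32 = -819/32 + 2*√2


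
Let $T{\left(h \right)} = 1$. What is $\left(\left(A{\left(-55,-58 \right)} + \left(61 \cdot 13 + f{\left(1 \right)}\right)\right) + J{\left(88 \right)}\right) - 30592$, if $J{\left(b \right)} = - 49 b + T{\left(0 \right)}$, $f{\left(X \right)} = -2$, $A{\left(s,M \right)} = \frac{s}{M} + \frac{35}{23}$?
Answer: $- \frac{45502113}{1334} \approx -34110.0$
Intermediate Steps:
$A{\left(s,M \right)} = \frac{35}{23} + \frac{s}{M}$ ($A{\left(s,M \right)} = \frac{s}{M} + 35 \cdot \frac{1}{23} = \frac{s}{M} + \frac{35}{23} = \frac{35}{23} + \frac{s}{M}$)
$J{\left(b \right)} = 1 - 49 b$ ($J{\left(b \right)} = - 49 b + 1 = 1 - 49 b$)
$\left(\left(A{\left(-55,-58 \right)} + \left(61 \cdot 13 + f{\left(1 \right)}\right)\right) + J{\left(88 \right)}\right) - 30592 = \left(\left(\left(\frac{35}{23} - \frac{55}{-58}\right) + \left(61 \cdot 13 - 2\right)\right) + \left(1 - 4312\right)\right) - 30592 = \left(\left(\left(\frac{35}{23} - - \frac{55}{58}\right) + \left(793 - 2\right)\right) + \left(1 - 4312\right)\right) - 30592 = \left(\left(\left(\frac{35}{23} + \frac{55}{58}\right) + 791\right) - 4311\right) - 30592 = \left(\left(\frac{3295}{1334} + 791\right) - 4311\right) - 30592 = \left(\frac{1058489}{1334} - 4311\right) - 30592 = - \frac{4692385}{1334} - 30592 = - \frac{45502113}{1334}$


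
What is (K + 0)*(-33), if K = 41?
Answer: -1353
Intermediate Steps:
(K + 0)*(-33) = (41 + 0)*(-33) = 41*(-33) = -1353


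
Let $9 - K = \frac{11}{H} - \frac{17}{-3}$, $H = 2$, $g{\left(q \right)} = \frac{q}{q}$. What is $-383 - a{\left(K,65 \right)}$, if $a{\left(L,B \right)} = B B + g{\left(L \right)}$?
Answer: $-4609$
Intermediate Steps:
$g{\left(q \right)} = 1$
$K = - \frac{13}{6}$ ($K = 9 - \left(\frac{11}{2} - \frac{17}{-3}\right) = 9 - \left(11 \cdot \frac{1}{2} - - \frac{17}{3}\right) = 9 - \left(\frac{11}{2} + \frac{17}{3}\right) = 9 - \frac{67}{6} = - \frac{13}{6} \approx -2.1667$)
$a{\left(L,B \right)} = 1 + B^{2}$ ($a{\left(L,B \right)} = B B + 1 = B^{2} + 1 = 1 + B^{2}$)
$-383 - a{\left(K,65 \right)} = -383 - \left(1 + 65^{2}\right) = -383 - \left(1 + 4225\right) = -383 - 4226 = -4609$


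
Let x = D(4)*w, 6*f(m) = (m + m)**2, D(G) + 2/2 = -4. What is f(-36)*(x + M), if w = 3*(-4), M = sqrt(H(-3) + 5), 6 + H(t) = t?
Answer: 51840 + 1728*I ≈ 51840.0 + 1728.0*I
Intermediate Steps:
D(G) = -5 (D(G) = -1 - 4 = -5)
H(t) = -6 + t
f(m) = 2*m**2/3 (f(m) = (m + m)**2/6 = (2*m)**2/6 = (4*m**2)/6 = 2*m**2/3)
M = 2*I (M = sqrt((-6 - 3) + 5) = sqrt(-9 + 5) = sqrt(-4) = 2*I ≈ 2.0*I)
w = -12
x = 60 (x = -5*(-12) = 60)
f(-36)*(x + M) = ((2/3)*(-36)**2)*(60 + 2*I) = ((2/3)*1296)*(60 + 2*I) = 864*(60 + 2*I) = 51840 + 1728*I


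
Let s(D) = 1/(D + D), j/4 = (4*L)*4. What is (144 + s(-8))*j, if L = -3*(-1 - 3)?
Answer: 110544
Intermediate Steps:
L = 12 (L = -3*(-4) = 12)
j = 768 (j = 4*((4*12)*4) = 4*(48*4) = 4*192 = 768)
s(D) = 1/(2*D)
(144 + s(-8))*j = (144 + (½)/(-8))*768 = (144 + (½)*(-⅛))*768 = (144 - 1/16)*768 = (2303/16)*768 = 110544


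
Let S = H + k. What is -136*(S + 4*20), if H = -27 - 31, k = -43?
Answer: 2856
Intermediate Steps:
H = -58
S = -101 (S = -58 - 43 = -101)
-136*(S + 4*20) = -136*(-101 + 4*20) = -136*(-101 + 80) = -136*(-21) = 2856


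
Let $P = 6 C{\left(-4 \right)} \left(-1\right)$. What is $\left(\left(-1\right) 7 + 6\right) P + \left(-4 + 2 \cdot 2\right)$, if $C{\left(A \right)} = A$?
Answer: $-24$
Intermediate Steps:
$P = 24$ ($P = 6 \left(-4\right) \left(-1\right) = \left(-24\right) \left(-1\right) = 24$)
$\left(\left(-1\right) 7 + 6\right) P + \left(-4 + 2 \cdot 2\right) = \left(\left(-1\right) 7 + 6\right) 24 + \left(-4 + 2 \cdot 2\right) = \left(-7 + 6\right) 24 + \left(-4 + 4\right) = \left(-1\right) 24 + 0 = -24 + 0 = -24$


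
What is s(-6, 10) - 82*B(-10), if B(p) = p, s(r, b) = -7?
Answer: 813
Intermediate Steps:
s(-6, 10) - 82*B(-10) = -7 - 82*(-10) = -7 + 820 = 813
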